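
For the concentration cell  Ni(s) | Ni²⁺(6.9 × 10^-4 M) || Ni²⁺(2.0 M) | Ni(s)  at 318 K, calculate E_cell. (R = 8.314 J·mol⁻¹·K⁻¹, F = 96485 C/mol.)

Both half-cells are Ni²⁺/Ni, so E°_cell = 0. The concentrated side is the cathode; the cell reaction moves Ni²⁺ from high to low concentration with n = 2.
Q = [Ni²⁺]_dilute/[Ni²⁺]_conc = 6.9 × 10^-4/2.0 = 3.45 × 10^-4.
E = 0 − (RT/nF) ln Q = −((8.314×318)/(2×96485))(-7.972) = 0.1092 V.

0.11 V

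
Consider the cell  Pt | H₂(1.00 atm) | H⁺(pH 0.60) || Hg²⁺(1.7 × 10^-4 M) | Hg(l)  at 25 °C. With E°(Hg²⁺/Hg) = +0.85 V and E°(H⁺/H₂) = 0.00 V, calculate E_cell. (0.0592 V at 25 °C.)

0.77 V

The Hg²⁺/Hg couple is the cathode, so E°_cell = 0.85 V; n = 2.
[H⁺] = 10^(−0.60) = 0.25 M, and Q = [H⁺]^2 / ([Hg²⁺]·P(H₂)) = 371.
E = E° − (0.0592/2) log Q = 0.85 − (0.0592/2)(2.570) = 0.774 V.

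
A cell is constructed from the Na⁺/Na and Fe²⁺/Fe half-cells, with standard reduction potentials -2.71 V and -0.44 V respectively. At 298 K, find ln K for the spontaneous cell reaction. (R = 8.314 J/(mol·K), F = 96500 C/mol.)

ln K = 176.8

E°_cell = -0.44 − (-2.71) = 2.27 V, with n = 2 electrons transferred.
At equilibrium E = 0, so the Nernst equation gives ln K = nFE°/RT = (2)(96500)(2.27)/((8.314)(298)) = 176.83.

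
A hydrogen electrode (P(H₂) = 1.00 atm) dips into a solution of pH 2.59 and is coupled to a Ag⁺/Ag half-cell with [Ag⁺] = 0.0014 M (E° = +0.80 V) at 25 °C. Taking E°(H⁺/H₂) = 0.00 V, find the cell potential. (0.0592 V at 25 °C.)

0.78 V

The Ag⁺/Ag couple is the cathode, so E°_cell = 0.80 V; n = 2.
[H⁺] = 10^(−2.59) = 0.0026 M, and Q = [H⁺]^2 / ([Ag⁺]^2·P(H₂)) = 3.37.
E = E° − (0.0592/2) log Q = 0.80 − (0.0592/2)(0.528) = 0.784 V.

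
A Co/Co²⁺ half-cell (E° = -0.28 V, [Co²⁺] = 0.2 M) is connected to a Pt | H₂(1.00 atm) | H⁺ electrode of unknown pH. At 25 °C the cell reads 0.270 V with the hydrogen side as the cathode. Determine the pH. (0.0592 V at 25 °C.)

E°_cell = 0.28 V and n = 2.
log Q = n(E° − E)/0.0592 = 2×(0.28 − 0.270)/0.0592 = 0.338.
With Q = [Co²⁺]·P(H₂) / [H⁺]^2, solving for [H⁺] gives log[H⁺] = -0.518, so pH = 0.52.

pH = 0.52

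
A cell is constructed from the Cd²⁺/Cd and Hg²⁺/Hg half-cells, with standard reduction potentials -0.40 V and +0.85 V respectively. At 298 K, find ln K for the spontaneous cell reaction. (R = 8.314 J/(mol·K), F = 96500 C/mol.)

ln K = 97.4

E°_cell = +0.85 − (-0.40) = 1.25 V, with n = 2 electrons transferred.
At equilibrium E = 0, so the Nernst equation gives ln K = nFE°/RT = (2)(96500)(1.25)/((8.314)(298)) = 97.37.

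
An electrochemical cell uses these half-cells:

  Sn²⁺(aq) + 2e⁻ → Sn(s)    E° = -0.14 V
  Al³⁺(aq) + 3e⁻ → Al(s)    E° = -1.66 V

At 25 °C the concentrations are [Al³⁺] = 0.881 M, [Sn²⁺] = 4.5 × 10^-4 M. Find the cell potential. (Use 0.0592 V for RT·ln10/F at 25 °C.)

1.42 V

The Sn²⁺/Sn couple has the higher reduction potential and acts as the cathode, so E°_cell = -0.14 − (-1.66) = 1.52 V.
Balancing electrons gives n = 6; the reaction quotient is Q = [Al³⁺]^2/[Sn²⁺]^3 = 8.52 × 10^9.
At 25 °C, E = E° − (0.0592/n) log Q = 1.52 − (0.0592/6)(9.930) = 1.520 − 0.098 = 1.422 V.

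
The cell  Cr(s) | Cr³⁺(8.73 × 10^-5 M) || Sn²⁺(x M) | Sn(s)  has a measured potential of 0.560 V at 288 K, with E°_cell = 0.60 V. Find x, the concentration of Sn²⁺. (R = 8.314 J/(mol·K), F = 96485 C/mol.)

From the Nernst equation, ln Q = nF(E° − E)/RT = 6×96485×(0.60 − 0.560)/(8.314×288) = 9.671, so Q = 1.59 × 10^4.
With Q = [Cr³⁺]^2/[Sn²⁺]^3 and the known concentrations, [Sn²⁺]^3 in the denominator gives [Sn²⁺] = 7.8 × 10^-5 M.

7.8 × 10^-5 M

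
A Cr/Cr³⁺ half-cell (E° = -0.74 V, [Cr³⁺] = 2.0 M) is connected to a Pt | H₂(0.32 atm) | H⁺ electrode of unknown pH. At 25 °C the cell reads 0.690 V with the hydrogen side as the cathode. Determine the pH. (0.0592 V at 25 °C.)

pH = 0.99

E°_cell = 0.74 V and n = 6.
log Q = n(E° − E)/0.0592 = 6×(0.74 − 0.690)/0.0592 = 5.068.
With Q = [Cr³⁺]^2·P(H₂)^3 / [H⁺]^6, solving for [H⁺] gives log[H⁺] = -0.992, so pH = 0.99.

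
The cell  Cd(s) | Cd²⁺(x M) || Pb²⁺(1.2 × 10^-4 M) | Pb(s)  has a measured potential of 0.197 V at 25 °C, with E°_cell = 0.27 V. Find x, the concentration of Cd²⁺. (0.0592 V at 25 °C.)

0.035 M

From the Nernst equation, log Q = n(E° − E)/0.0592 = 2(0.27 − 0.197)/0.0592 = 2.466, so Q = 293.
With Q = [Cd²⁺]/[Pb²⁺] and the known concentrations, [Cd²⁺] in the numerator gives [Cd²⁺] = 0.035 M.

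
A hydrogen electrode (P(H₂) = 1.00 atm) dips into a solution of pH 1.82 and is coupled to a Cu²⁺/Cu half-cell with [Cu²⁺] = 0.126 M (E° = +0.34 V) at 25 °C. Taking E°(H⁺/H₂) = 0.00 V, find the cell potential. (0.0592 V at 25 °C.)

The Cu²⁺/Cu couple is the cathode, so E°_cell = 0.34 V; n = 2.
[H⁺] = 10^(−1.82) = 0.015 M, and Q = [H⁺]^2 / ([Cu²⁺]·P(H₂)) = 0.00182.
E = E° − (0.0592/2) log Q = 0.34 − (0.0592/2)(-2.740) = 0.421 V.

0.42 V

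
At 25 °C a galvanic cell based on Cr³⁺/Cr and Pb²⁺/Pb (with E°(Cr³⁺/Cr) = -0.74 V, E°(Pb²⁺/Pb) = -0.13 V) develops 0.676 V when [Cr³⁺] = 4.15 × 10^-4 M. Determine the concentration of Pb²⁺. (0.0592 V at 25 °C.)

0.94 M

From the Nernst equation, log Q = n(E° − E)/0.0592 = 6(0.61 − 0.676)/0.0592 = -6.689, so Q = 2.05 × 10^-7.
With Q = [Cr³⁺]^2/[Pb²⁺]^3 and the known concentrations, [Pb²⁺]^3 in the denominator gives [Pb²⁺] = 0.94 M.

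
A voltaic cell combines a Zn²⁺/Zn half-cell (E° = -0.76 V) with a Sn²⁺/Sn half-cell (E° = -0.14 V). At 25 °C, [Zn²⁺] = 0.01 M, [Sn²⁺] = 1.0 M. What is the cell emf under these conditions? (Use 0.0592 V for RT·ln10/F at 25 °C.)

0.679 V

The Sn²⁺/Sn couple has the higher reduction potential and acts as the cathode, so E°_cell = -0.14 − (-0.76) = 0.62 V.
Balancing electrons gives n = 2; the reaction quotient is Q = [Zn²⁺]/[Sn²⁺] = 0.0100.
At 25 °C, E = E° − (0.0592/n) log Q = 0.62 − (0.0592/2)(-2.000) = 0.620 + 0.059 = 0.679 V.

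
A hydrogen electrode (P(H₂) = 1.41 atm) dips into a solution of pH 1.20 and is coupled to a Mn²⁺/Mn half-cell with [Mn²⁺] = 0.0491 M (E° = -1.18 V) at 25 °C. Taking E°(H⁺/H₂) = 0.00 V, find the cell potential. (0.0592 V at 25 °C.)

The hydrogen couple is the cathode, so E°_cell = 1.18 V; n = 2.
[H⁺] = 10^(−1.20) = 0.063 M, and Q = [Mn²⁺]·P(H₂) / [H⁺]^2 = 17.4.
E = E° − (0.0592/2) log Q = 1.18 − (0.0592/2)(1.240) = 1.143 V.

1.14 V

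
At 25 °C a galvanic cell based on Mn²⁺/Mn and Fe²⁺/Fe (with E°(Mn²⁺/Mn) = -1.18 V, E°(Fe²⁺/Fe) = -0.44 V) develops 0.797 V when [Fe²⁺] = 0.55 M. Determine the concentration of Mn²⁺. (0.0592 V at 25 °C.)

From the Nernst equation, log Q = n(E° − E)/0.0592 = 2(0.74 − 0.797)/0.0592 = -1.926, so Q = 0.0119.
With Q = [Mn²⁺]/[Fe²⁺] and the known concentrations, [Mn²⁺] in the numerator gives [Mn²⁺] = 0.0065 M.

0.0065 M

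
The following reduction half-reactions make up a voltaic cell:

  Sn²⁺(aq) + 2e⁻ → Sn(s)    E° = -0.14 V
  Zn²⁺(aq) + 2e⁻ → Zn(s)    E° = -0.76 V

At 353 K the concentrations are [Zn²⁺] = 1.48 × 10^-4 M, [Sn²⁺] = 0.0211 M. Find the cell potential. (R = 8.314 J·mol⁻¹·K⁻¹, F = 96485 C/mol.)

The Sn²⁺/Sn couple has the higher reduction potential and acts as the cathode, so E°_cell = -0.14 − (-0.76) = 0.62 V.
Balancing electrons gives n = 2; the reaction quotient is Q = [Zn²⁺]/[Sn²⁺] = 0.00701.
E = E° − (RT/nF) ln Q = 0.62 − (8.314×353)/(2×96485) × (-4.960) = 0.620 + 0.075 = 0.695 V.

0.695 V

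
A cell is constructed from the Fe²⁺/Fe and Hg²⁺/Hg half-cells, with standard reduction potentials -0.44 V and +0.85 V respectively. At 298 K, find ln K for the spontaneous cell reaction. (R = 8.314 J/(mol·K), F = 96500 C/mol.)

E°_cell = +0.85 − (-0.44) = 1.29 V, with n = 2 electrons transferred.
At equilibrium E = 0, so the Nernst equation gives ln K = nFE°/RT = (2)(96500)(1.29)/((8.314)(298)) = 100.49.

ln K = 100.5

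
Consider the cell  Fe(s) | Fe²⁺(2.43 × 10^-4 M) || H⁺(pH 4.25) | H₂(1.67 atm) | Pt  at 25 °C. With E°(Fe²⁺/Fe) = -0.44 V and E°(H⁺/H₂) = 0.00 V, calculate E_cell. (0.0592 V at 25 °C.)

0.29 V

The hydrogen couple is the cathode, so E°_cell = 0.44 V; n = 2.
[H⁺] = 10^(−4.25) = 5.6 × 10^-5 M, and Q = [Fe²⁺]·P(H₂) / [H⁺]^2 = 1.28 × 10^5.
E = E° − (0.0592/2) log Q = 0.44 − (0.0592/2)(5.108) = 0.289 V.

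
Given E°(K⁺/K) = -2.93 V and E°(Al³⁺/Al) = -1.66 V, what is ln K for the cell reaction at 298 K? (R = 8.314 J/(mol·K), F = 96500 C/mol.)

ln K = 148.4

E°_cell = -1.66 − (-2.93) = 1.27 V, with n = 3 electrons transferred.
At equilibrium E = 0, so the Nernst equation gives ln K = nFE°/RT = (3)(96500)(1.27)/((8.314)(298)) = 148.40.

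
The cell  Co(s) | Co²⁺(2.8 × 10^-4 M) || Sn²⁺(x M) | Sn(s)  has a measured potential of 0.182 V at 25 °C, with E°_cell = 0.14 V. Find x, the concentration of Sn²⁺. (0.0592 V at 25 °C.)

0.0073 M

From the Nernst equation, log Q = n(E° − E)/0.0592 = 2(0.14 − 0.182)/0.0592 = -1.419, so Q = 0.0381.
With Q = [Co²⁺]/[Sn²⁺] and the known concentrations, [Sn²⁺] in the denominator gives [Sn²⁺] = 0.0073 M.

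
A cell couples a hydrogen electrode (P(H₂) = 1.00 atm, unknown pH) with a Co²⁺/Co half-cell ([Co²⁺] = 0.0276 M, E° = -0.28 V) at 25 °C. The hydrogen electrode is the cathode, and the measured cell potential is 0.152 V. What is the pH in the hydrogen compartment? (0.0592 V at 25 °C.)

pH = 2.94

E°_cell = 0.28 V and n = 2.
log Q = n(E° − E)/0.0592 = 2×(0.28 − 0.152)/0.0592 = 4.324.
With Q = [Co²⁺]·P(H₂) / [H⁺]^2, solving for [H⁺] gives log[H⁺] = -2.942, so pH = 2.94.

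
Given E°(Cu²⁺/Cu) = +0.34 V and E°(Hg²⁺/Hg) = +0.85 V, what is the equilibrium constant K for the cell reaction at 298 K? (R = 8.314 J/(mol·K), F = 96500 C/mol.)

E°_cell = +0.85 − (+0.34) = 0.51 V, with n = 2 electrons transferred.
At equilibrium E = 0, so the Nernst equation gives ln K = nFE°/RT = (2)(96500)(0.51)/((8.314)(298)) = 39.73.
K = e^39.73 = 1.8 × 10^17.

1.8 × 10^17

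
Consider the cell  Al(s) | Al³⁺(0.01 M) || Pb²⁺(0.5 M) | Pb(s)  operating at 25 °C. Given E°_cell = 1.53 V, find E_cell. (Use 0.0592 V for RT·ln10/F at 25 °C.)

1.56 V

Balancing electrons gives n = 6; the reaction quotient is Q = [Al³⁺]^2/[Pb²⁺]^3 = 8 × 10^-4.
At 25 °C, E = E° − (0.0592/n) log Q = 1.53 − (0.0592/6)(-3.097) = 1.530 + 0.031 = 1.561 V.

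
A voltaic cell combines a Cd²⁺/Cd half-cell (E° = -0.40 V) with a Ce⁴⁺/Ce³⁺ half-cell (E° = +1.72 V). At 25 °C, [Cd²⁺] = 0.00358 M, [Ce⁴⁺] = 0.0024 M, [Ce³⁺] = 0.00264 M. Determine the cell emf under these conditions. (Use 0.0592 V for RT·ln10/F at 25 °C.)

2.19 V

The Ce⁴⁺/Ce³⁺ couple has the higher reduction potential and acts as the cathode, so E°_cell = +1.72 − (-0.40) = 2.12 V.
Balancing electrons gives n = 2; the reaction quotient is Q = [Cd²⁺]·[Ce³⁺]^2/[Ce⁴⁺]^2 = 0.00433.
At 25 °C, E = E° − (0.0592/n) log Q = 2.12 − (0.0592/2)(-2.363) = 2.120 + 0.070 = 2.190 V.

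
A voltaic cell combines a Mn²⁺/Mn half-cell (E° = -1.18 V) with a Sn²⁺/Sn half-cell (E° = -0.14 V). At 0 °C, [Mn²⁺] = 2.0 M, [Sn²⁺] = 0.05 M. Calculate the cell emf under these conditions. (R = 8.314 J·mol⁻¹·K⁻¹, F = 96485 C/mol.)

0.997 V

The Sn²⁺/Sn couple has the higher reduction potential and acts as the cathode, so E°_cell = -0.14 − (-1.18) = 1.04 V.
Balancing electrons gives n = 2; the reaction quotient is Q = [Mn²⁺]/[Sn²⁺] = 40.0.
E = E° − (RT/nF) ln Q = 1.04 − (8.314×273)/(2×96485) × (3.689) = 1.040 − 0.043 = 0.997 V.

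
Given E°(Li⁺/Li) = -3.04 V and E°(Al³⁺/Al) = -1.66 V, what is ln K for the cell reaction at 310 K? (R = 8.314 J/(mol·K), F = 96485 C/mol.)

E°_cell = -1.66 − (-3.04) = 1.38 V, with n = 3 electrons transferred.
At equilibrium E = 0, so the Nernst equation gives ln K = nFE°/RT = (3)(96485)(1.38)/((8.314)(310)) = 154.98.

ln K = 155.0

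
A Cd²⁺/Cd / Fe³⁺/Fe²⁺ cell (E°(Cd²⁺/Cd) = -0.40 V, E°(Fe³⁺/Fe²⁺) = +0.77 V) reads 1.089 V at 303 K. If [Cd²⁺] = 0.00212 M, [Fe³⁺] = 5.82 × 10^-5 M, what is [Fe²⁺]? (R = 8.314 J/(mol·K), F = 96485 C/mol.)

From the Nernst equation, ln Q = nF(E° − E)/RT = 2×96485×(1.17 − 1.089)/(8.314×303) = 6.205, so Q = 495.
With Q = [Cd²⁺]·[Fe²⁺]^2/[Fe³⁺]^2 and the known concentrations, [Fe²⁺]^2 in the numerator gives [Fe²⁺] = 0.028 M.

0.028 M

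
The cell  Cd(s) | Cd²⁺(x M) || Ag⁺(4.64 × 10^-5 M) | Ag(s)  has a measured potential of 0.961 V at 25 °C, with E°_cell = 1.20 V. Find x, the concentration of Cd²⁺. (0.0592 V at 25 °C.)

0.26 M

From the Nernst equation, log Q = n(E° − E)/0.0592 = 2(1.20 − 0.961)/0.0592 = 8.074, so Q = 1.19 × 10^8.
With Q = [Cd²⁺]/[Ag⁺]^2 and the known concentrations, [Cd²⁺] in the numerator gives [Cd²⁺] = 0.26 M.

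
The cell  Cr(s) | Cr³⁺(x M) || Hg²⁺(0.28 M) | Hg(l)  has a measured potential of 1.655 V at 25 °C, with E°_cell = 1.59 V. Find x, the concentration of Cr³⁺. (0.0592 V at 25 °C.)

From the Nernst equation, log Q = n(E° − E)/0.0592 = 6(1.59 − 1.655)/0.0592 = -6.588, so Q = 2.58 × 10^-7.
With Q = [Cr³⁺]^2/[Hg²⁺]^3 and the known concentrations, [Cr³⁺]^2 in the numerator gives [Cr³⁺] = 7.5 × 10^-5 M.

7.5 × 10^-5 M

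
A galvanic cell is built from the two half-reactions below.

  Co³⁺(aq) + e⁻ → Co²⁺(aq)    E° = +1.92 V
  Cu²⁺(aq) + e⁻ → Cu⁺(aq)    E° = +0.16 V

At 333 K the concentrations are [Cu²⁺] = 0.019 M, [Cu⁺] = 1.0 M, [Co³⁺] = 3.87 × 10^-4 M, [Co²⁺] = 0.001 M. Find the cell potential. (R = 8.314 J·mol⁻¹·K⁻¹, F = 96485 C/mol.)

The Co³⁺/Co²⁺ couple has the higher reduction potential and acts as the cathode, so E°_cell = +1.92 − (+0.16) = 1.76 V.
Balancing electrons gives n = 1; the reaction quotient is Q = [Cu²⁺]·[Co²⁺]/([Cu⁺]·[Co³⁺]) = 0.0491.
E = E° − (RT/nF) ln Q = 1.76 − (8.314×333)/(1×96485) × (-3.014) = 1.760 + 0.086 = 1.846 V.

1.85 V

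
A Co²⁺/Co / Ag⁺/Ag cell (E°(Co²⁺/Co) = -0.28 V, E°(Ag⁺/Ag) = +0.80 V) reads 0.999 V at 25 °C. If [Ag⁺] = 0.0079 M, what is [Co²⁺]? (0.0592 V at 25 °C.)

From the Nernst equation, log Q = n(E° − E)/0.0592 = 2(1.08 − 0.999)/0.0592 = 2.736, so Q = 545.
With Q = [Co²⁺]/[Ag⁺]^2 and the known concentrations, [Co²⁺] in the numerator gives [Co²⁺] = 0.034 M.

0.034 M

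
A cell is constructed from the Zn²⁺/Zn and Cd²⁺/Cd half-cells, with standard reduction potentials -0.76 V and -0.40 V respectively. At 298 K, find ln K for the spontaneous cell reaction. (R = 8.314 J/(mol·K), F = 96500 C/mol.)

ln K = 28.0

E°_cell = -0.40 − (-0.76) = 0.36 V, with n = 2 electrons transferred.
At equilibrium E = 0, so the Nernst equation gives ln K = nFE°/RT = (2)(96500)(0.36)/((8.314)(298)) = 28.04.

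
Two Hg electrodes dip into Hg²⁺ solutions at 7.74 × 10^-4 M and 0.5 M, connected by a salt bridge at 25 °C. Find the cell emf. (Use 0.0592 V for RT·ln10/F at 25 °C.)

0.083 V

Both half-cells are Hg²⁺/Hg, so E°_cell = 0. The concentrated side is the cathode; the cell reaction moves Hg²⁺ from high to low concentration with n = 2.
Q = [Hg²⁺]_dilute/[Hg²⁺]_conc = 7.74 × 10^-4/0.5 = 0.00155.
E = 0 − (0.0592/2) log Q = −(0.0592/2)(-2.810) = 0.0832 V.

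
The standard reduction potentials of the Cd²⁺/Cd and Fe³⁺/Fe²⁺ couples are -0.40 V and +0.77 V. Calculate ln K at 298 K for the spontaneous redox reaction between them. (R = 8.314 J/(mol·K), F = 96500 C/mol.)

E°_cell = +0.77 − (-0.40) = 1.17 V, with n = 2 electrons transferred.
At equilibrium E = 0, so the Nernst equation gives ln K = nFE°/RT = (2)(96500)(1.17)/((8.314)(298)) = 91.14.

ln K = 91.1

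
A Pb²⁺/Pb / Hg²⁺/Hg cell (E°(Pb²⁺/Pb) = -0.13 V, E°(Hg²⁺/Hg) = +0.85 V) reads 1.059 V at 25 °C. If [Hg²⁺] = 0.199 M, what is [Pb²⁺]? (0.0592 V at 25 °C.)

4.3 × 10^-4 M

From the Nernst equation, log Q = n(E° − E)/0.0592 = 2(0.98 − 1.059)/0.0592 = -2.669, so Q = 0.00214.
With Q = [Pb²⁺]/[Hg²⁺] and the known concentrations, [Pb²⁺] in the numerator gives [Pb²⁺] = 4.3 × 10^-4 M.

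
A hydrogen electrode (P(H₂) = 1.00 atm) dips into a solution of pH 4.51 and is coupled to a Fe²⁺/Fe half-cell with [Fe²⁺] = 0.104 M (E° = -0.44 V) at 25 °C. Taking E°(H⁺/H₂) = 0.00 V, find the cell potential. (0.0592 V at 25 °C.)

0.20 V

The hydrogen couple is the cathode, so E°_cell = 0.44 V; n = 2.
[H⁺] = 10^(−4.51) = 3.1 × 10^-5 M, and Q = [Fe²⁺]·P(H₂) / [H⁺]^2 = 1.09 × 10^8.
E = E° − (0.0592/2) log Q = 0.44 − (0.0592/2)(8.037) = 0.202 V.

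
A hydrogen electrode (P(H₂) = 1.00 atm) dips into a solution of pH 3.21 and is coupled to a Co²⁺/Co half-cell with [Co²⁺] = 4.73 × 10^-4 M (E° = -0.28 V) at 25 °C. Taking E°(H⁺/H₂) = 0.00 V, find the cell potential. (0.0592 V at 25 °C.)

The hydrogen couple is the cathode, so E°_cell = 0.28 V; n = 2.
[H⁺] = 10^(−3.21) = 6.2 × 10^-4 M, and Q = [Co²⁺]·P(H₂) / [H⁺]^2 = 1240.
E = E° − (0.0592/2) log Q = 0.28 − (0.0592/2)(3.095) = 0.188 V.

0.19 V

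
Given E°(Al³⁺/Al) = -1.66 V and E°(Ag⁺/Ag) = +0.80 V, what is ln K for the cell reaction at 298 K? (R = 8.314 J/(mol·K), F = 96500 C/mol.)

E°_cell = +0.80 − (-1.66) = 2.46 V, with n = 3 electrons transferred.
At equilibrium E = 0, so the Nernst equation gives ln K = nFE°/RT = (3)(96500)(2.46)/((8.314)(298)) = 287.45.

ln K = 287.4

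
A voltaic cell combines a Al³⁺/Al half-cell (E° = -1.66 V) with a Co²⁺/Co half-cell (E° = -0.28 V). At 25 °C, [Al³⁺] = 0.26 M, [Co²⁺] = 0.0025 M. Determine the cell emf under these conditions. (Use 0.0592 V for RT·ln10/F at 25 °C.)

The Co²⁺/Co couple has the higher reduction potential and acts as the cathode, so E°_cell = -0.28 − (-1.66) = 1.38 V.
Balancing electrons gives n = 6; the reaction quotient is Q = [Al³⁺]^2/[Co²⁺]^3 = 4.33 × 10^6.
At 25 °C, E = E° − (0.0592/n) log Q = 1.38 − (0.0592/6)(6.636) = 1.380 − 0.065 = 1.315 V.

1.31 V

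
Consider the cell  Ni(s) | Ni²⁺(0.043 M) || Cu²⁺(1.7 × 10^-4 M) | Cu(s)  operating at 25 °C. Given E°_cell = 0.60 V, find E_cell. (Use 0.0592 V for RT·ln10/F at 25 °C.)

0.529 V

Balancing electrons gives n = 2; the reaction quotient is Q = [Ni²⁺]/[Cu²⁺] = 253.
At 25 °C, E = E° − (0.0592/n) log Q = 0.60 − (0.0592/2)(2.403) = 0.600 − 0.071 = 0.529 V.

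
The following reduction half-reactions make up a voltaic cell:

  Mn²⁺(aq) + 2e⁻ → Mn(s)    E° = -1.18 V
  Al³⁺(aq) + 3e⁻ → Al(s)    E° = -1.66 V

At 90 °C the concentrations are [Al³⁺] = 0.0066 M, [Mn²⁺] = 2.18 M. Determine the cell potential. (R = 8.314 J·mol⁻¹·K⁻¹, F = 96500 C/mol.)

0.545 V

The Mn²⁺/Mn couple has the higher reduction potential and acts as the cathode, so E°_cell = -1.18 − (-1.66) = 0.48 V.
Balancing electrons gives n = 6; the reaction quotient is Q = [Al³⁺]^2/[Mn²⁺]^3 = 4.2 × 10^-6.
E = E° − (RT/nF) ln Q = 0.48 − (8.314×363)/(6×96500) × (-12.379) = 0.480 + 0.065 = 0.545 V.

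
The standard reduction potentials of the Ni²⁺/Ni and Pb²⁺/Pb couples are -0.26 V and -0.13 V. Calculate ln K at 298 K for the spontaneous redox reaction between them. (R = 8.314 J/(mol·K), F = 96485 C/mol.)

E°_cell = -0.13 − (-0.26) = 0.13 V, with n = 2 electrons transferred.
At equilibrium E = 0, so the Nernst equation gives ln K = nFE°/RT = (2)(96485)(0.13)/((8.314)(298)) = 10.13.

ln K = 10.1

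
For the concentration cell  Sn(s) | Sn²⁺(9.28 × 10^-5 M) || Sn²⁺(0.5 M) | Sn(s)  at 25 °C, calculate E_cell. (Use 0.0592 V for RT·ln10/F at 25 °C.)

Both half-cells are Sn²⁺/Sn, so E°_cell = 0. The concentrated side is the cathode; the cell reaction moves Sn²⁺ from high to low concentration with n = 2.
Q = [Sn²⁺]_dilute/[Sn²⁺]_conc = 9.28 × 10^-5/0.5 = 1.86 × 10^-4.
E = 0 − (0.0592/2) log Q = −(0.0592/2)(-3.731) = 0.1104 V.

0.11 V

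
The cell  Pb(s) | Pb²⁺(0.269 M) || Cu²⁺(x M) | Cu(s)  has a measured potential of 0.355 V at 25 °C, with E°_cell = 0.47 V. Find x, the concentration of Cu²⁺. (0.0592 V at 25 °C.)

3.5 × 10^-5 M

From the Nernst equation, log Q = n(E° − E)/0.0592 = 2(0.47 − 0.355)/0.0592 = 3.885, so Q = 7680.
With Q = [Pb²⁺]/[Cu²⁺] and the known concentrations, [Cu²⁺] in the denominator gives [Cu²⁺] = 3.5 × 10^-5 M.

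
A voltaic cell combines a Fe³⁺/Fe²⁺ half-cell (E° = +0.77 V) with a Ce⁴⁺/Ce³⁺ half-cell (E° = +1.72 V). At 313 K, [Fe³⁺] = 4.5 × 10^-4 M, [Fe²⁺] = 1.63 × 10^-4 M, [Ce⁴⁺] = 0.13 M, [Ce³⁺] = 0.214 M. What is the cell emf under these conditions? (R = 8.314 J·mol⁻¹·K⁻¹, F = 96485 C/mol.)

0.909 V

The Ce⁴⁺/Ce³⁺ couple has the higher reduction potential and acts as the cathode, so E°_cell = +1.72 − (+0.77) = 0.95 V.
Balancing electrons gives n = 1; the reaction quotient is Q = [Fe³⁺]·[Ce³⁺]/([Fe²⁺]·[Ce⁴⁺]) = 4.54.
E = E° − (RT/nF) ln Q = 0.95 − (8.314×313)/(1×96485) × (1.514) = 0.950 − 0.041 = 0.909 V.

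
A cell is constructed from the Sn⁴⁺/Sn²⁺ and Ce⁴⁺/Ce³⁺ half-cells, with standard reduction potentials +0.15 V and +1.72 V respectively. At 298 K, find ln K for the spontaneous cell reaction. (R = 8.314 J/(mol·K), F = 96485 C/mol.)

E°_cell = +1.72 − (+0.15) = 1.57 V, with n = 2 electrons transferred.
At equilibrium E = 0, so the Nernst equation gives ln K = nFE°/RT = (2)(96485)(1.57)/((8.314)(298)) = 122.28.

ln K = 122.3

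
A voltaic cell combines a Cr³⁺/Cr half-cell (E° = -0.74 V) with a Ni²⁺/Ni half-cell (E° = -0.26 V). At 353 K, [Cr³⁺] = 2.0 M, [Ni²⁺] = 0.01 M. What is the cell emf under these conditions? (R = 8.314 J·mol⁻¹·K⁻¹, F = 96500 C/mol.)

The Ni²⁺/Ni couple has the higher reduction potential and acts as the cathode, so E°_cell = -0.26 − (-0.74) = 0.48 V.
Balancing electrons gives n = 6; the reaction quotient is Q = [Cr³⁺]^2/[Ni²⁺]^3 = 4 × 10^6.
E = E° − (RT/nF) ln Q = 0.48 − (8.314×353)/(6×96500) × (15.202) = 0.480 − 0.077 = 0.403 V.

0.403 V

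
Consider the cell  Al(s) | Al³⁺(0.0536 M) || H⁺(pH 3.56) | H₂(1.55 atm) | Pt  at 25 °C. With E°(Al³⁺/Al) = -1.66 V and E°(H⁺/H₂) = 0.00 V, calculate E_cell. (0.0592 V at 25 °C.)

The hydrogen couple is the cathode, so E°_cell = 1.66 V; n = 6.
[H⁺] = 10^(−3.56) = 2.8 × 10^-4 M, and Q = [Al³⁺]^2·P(H₂)^3 / [H⁺]^6 = 2.45 × 10^19.
E = E° − (0.0592/6) log Q = 1.66 − (0.0592/6)(19.389) = 1.469 V.

1.47 V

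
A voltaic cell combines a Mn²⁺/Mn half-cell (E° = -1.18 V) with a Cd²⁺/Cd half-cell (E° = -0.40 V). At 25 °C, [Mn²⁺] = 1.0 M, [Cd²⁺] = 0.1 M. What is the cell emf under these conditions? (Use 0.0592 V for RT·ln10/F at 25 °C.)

0.750 V

The Cd²⁺/Cd couple has the higher reduction potential and acts as the cathode, so E°_cell = -0.40 − (-1.18) = 0.78 V.
Balancing electrons gives n = 2; the reaction quotient is Q = [Mn²⁺]/[Cd²⁺] = 10.0.
At 25 °C, E = E° − (0.0592/n) log Q = 0.78 − (0.0592/2)(1.000) = 0.780 − 0.030 = 0.750 V.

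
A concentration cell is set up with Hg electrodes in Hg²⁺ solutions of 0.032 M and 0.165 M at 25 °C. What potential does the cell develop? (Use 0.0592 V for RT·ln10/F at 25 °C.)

0.021 V

Both half-cells are Hg²⁺/Hg, so E°_cell = 0. The concentrated side is the cathode; the cell reaction moves Hg²⁺ from high to low concentration with n = 2.
Q = [Hg²⁺]_dilute/[Hg²⁺]_conc = 0.032/0.165 = 0.194.
E = 0 − (0.0592/2) log Q = −(0.0592/2)(-0.712) = 0.0211 V.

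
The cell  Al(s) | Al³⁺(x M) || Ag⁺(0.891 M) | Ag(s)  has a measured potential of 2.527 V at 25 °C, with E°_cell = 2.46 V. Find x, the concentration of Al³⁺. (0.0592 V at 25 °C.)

From the Nernst equation, log Q = n(E° − E)/0.0592 = 3(2.46 − 2.527)/0.0592 = -3.395, so Q = 4.02 × 10^-4.
With Q = [Al³⁺]/[Ag⁺]^3 and the known concentrations, [Al³⁺] in the numerator gives [Al³⁺] = 2.8 × 10^-4 M.

2.8 × 10^-4 M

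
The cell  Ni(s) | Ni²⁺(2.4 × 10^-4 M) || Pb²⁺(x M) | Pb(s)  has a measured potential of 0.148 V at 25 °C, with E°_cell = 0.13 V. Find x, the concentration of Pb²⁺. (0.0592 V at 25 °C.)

From the Nernst equation, log Q = n(E° − E)/0.0592 = 2(0.13 − 0.148)/0.0592 = -0.608, so Q = 0.247.
With Q = [Ni²⁺]/[Pb²⁺] and the known concentrations, [Pb²⁺] in the denominator gives [Pb²⁺] = 9.7 × 10^-4 M.

9.7 × 10^-4 M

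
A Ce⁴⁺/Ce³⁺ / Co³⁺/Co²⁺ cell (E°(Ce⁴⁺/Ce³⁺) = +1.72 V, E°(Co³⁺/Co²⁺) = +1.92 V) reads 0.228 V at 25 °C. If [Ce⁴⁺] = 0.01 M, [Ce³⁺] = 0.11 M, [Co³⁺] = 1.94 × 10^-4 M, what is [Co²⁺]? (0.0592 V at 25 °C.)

From the Nernst equation, log Q = n(E° − E)/0.0592 = 1(0.20 − 0.228)/0.0592 = -0.473, so Q = 0.337.
With Q = [Ce⁴⁺]·[Co²⁺]/([Ce³⁺]·[Co³⁺]) and the known concentrations, [Co²⁺] in the numerator gives [Co²⁺] = 7.2 × 10^-4 M.

7.2 × 10^-4 M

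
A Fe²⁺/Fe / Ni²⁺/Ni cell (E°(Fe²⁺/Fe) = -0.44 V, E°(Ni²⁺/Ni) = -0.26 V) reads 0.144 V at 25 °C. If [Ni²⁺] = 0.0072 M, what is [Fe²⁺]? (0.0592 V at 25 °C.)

From the Nernst equation, log Q = n(E° − E)/0.0592 = 2(0.18 − 0.144)/0.0592 = 1.216, so Q = 16.5.
With Q = [Fe²⁺]/[Ni²⁺] and the known concentrations, [Fe²⁺] in the numerator gives [Fe²⁺] = 0.12 M.

0.12 M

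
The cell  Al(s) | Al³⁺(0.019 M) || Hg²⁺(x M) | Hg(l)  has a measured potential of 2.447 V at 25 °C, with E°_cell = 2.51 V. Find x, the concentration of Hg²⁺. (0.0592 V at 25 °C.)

5.3 × 10^-4 M

From the Nernst equation, log Q = n(E° − E)/0.0592 = 6(2.51 − 2.447)/0.0592 = 6.385, so Q = 2.43 × 10^6.
With Q = [Al³⁺]^2/[Hg²⁺]^3 and the known concentrations, [Hg²⁺]^3 in the denominator gives [Hg²⁺] = 5.3 × 10^-4 M.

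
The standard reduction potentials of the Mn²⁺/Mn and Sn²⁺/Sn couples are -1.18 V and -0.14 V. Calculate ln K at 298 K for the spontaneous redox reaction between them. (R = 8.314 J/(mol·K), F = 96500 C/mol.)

ln K = 81.0

E°_cell = -0.14 − (-1.18) = 1.04 V, with n = 2 electrons transferred.
At equilibrium E = 0, so the Nernst equation gives ln K = nFE°/RT = (2)(96500)(1.04)/((8.314)(298)) = 81.01.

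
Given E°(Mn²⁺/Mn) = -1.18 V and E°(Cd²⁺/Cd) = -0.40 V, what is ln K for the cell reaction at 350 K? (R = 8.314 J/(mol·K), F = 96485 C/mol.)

ln K = 51.7

E°_cell = -0.40 − (-1.18) = 0.78 V, with n = 2 electrons transferred.
At equilibrium E = 0, so the Nernst equation gives ln K = nFE°/RT = (2)(96485)(0.78)/((8.314)(350)) = 51.73.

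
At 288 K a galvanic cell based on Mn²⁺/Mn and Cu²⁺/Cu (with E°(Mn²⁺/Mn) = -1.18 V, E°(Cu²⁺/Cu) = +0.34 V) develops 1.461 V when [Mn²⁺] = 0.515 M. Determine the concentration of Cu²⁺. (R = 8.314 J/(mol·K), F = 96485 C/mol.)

0.0044 M

From the Nernst equation, ln Q = nF(E° − E)/RT = 2×96485×(1.52 − 1.461)/(8.314×288) = 4.755, so Q = 116.
With Q = [Mn²⁺]/[Cu²⁺] and the known concentrations, [Cu²⁺] in the denominator gives [Cu²⁺] = 0.0044 M.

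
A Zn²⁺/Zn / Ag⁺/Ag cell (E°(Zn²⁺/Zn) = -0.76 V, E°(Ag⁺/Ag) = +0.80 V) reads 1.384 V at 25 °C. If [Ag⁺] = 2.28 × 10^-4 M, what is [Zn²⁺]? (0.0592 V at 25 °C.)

0.046 M

From the Nernst equation, log Q = n(E° − E)/0.0592 = 2(1.56 − 1.384)/0.0592 = 5.946, so Q = 8.83 × 10^5.
With Q = [Zn²⁺]/[Ag⁺]^2 and the known concentrations, [Zn²⁺] in the numerator gives [Zn²⁺] = 0.046 M.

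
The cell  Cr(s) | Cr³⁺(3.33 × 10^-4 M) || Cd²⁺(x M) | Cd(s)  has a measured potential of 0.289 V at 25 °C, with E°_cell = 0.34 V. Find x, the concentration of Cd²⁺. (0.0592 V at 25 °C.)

From the Nernst equation, log Q = n(E° − E)/0.0592 = 6(0.34 − 0.289)/0.0592 = 5.169, so Q = 1.48 × 10^5.
With Q = [Cr³⁺]^2/[Cd²⁺]^3 and the known concentrations, [Cd²⁺]^3 in the denominator gives [Cd²⁺] = 9.1 × 10^-5 M.

9.1 × 10^-5 M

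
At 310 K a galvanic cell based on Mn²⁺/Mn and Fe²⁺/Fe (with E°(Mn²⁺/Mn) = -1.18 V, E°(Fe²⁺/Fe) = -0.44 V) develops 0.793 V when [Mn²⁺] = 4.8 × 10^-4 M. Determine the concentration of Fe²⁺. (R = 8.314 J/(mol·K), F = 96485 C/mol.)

0.025 M

From the Nernst equation, ln Q = nF(E° − E)/RT = 2×96485×(0.74 − 0.793)/(8.314×310) = -3.968, so Q = 0.0189.
With Q = [Mn²⁺]/[Fe²⁺] and the known concentrations, [Fe²⁺] in the denominator gives [Fe²⁺] = 0.025 M.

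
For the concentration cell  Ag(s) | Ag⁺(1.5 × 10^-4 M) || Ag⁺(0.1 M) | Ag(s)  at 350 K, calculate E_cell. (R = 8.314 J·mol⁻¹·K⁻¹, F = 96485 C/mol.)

0.20 V

Both half-cells are Ag⁺/Ag, so E°_cell = 0. The concentrated side is the cathode; the cell reaction moves Ag⁺ from high to low concentration with n = 1.
Q = [Ag⁺]_dilute/[Ag⁺]_conc = 1.5 × 10^-4/0.1 = 0.00150.
E = 0 − (RT/nF) ln Q = −((8.314×350)/(1×96485))(-6.502) = 0.1961 V.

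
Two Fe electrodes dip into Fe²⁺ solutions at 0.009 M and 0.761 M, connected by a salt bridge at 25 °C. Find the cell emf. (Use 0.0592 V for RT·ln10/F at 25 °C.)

0.057 V

Both half-cells are Fe²⁺/Fe, so E°_cell = 0. The concentrated side is the cathode; the cell reaction moves Fe²⁺ from high to low concentration with n = 2.
Q = [Fe²⁺]_dilute/[Fe²⁺]_conc = 0.009/0.761 = 0.0118.
E = 0 − (0.0592/2) log Q = −(0.0592/2)(-1.927) = 0.0570 V.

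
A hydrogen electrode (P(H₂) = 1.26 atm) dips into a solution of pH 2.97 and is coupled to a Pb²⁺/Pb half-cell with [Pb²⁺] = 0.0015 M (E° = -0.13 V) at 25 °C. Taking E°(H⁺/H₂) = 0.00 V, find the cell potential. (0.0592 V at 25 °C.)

The hydrogen couple is the cathode, so E°_cell = 0.13 V; n = 2.
[H⁺] = 10^(−2.97) = 0.0011 M, and Q = [Pb²⁺]·P(H₂) / [H⁺]^2 = 1650.
E = E° − (0.0592/2) log Q = 0.13 − (0.0592/2)(3.216) = 0.035 V.

0.035 V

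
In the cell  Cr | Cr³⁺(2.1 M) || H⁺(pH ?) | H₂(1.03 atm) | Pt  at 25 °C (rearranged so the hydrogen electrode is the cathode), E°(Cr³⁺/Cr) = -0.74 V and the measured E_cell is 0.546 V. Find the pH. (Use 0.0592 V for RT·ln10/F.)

E°_cell = 0.74 V and n = 6.
log Q = n(E° − E)/0.0592 = 6×(0.74 − 0.546)/0.0592 = 19.662.
With Q = [Cr³⁺]^2·P(H₂)^3 / [H⁺]^6, solving for [H⁺] gives log[H⁺] = -3.163, so pH = 3.16.

pH = 3.16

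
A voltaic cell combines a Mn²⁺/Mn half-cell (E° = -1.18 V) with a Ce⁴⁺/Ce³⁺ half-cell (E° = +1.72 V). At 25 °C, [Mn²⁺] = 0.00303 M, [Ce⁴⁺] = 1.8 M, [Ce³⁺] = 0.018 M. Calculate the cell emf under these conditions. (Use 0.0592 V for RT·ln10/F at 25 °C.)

The Ce⁴⁺/Ce³⁺ couple has the higher reduction potential and acts as the cathode, so E°_cell = +1.72 − (-1.18) = 2.90 V.
Balancing electrons gives n = 2; the reaction quotient is Q = [Mn²⁺]·[Ce³⁺]^2/[Ce⁴⁺]^2 = 3.03 × 10^-7.
At 25 °C, E = E° − (0.0592/n) log Q = 2.90 − (0.0592/2)(-6.519) = 2.900 + 0.193 = 3.093 V.

3.09 V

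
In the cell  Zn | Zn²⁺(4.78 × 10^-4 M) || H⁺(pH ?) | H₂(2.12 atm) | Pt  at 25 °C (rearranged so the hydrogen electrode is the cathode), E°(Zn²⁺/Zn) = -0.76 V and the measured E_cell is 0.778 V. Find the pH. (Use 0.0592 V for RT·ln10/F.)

pH = 1.19

E°_cell = 0.76 V and n = 2.
log Q = n(E° − E)/0.0592 = 2×(0.76 − 0.778)/0.0592 = -0.608.
With Q = [Zn²⁺]·P(H₂) / [H⁺]^2, solving for [H⁺] gives log[H⁺] = -1.193, so pH = 1.19.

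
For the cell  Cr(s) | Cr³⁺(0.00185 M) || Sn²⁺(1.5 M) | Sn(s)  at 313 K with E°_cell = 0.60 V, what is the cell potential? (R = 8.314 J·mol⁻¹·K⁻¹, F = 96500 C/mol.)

0.662 V

Balancing electrons gives n = 6; the reaction quotient is Q = [Cr³⁺]^2/[Sn²⁺]^3 = 1.01 × 10^-6.
E = E° − (RT/nF) ln Q = 0.60 − (8.314×313)/(6×96500) × (-13.802) = 0.600 + 0.062 = 0.662 V.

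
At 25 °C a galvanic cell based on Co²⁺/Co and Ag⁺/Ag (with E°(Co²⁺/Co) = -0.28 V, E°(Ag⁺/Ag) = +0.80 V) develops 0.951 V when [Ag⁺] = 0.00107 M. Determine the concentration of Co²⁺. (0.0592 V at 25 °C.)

From the Nernst equation, log Q = n(E° − E)/0.0592 = 2(1.08 − 0.951)/0.0592 = 4.358, so Q = 2.28 × 10^4.
With Q = [Co²⁺]/[Ag⁺]^2 and the known concentrations, [Co²⁺] in the numerator gives [Co²⁺] = 0.026 M.

0.026 M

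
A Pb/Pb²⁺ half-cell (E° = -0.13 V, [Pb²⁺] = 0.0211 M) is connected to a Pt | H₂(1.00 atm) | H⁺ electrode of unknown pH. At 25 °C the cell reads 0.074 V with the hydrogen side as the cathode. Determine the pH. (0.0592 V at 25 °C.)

pH = 1.78

E°_cell = 0.13 V and n = 2.
log Q = n(E° − E)/0.0592 = 2×(0.13 − 0.074)/0.0592 = 1.892.
With Q = [Pb²⁺]·P(H₂) / [H⁺]^2, solving for [H⁺] gives log[H⁺] = -1.784, so pH = 1.78.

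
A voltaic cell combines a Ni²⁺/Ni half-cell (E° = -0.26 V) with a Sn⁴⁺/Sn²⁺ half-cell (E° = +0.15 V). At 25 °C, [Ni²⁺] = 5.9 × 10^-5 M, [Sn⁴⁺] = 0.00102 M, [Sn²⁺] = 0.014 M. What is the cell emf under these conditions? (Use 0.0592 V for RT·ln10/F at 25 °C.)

The Sn⁴⁺/Sn²⁺ couple has the higher reduction potential and acts as the cathode, so E°_cell = +0.15 − (-0.26) = 0.41 V.
Balancing electrons gives n = 2; the reaction quotient is Q = [Ni²⁺]·[Sn²⁺]/[Sn⁴⁺] = 8.1 × 10^-4.
At 25 °C, E = E° − (0.0592/n) log Q = 0.41 − (0.0592/2)(-3.092) = 0.410 + 0.092 = 0.502 V.

0.502 V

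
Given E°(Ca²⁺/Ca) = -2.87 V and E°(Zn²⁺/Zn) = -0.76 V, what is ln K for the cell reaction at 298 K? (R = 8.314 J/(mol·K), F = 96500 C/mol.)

ln K = 164.4

E°_cell = -0.76 − (-2.87) = 2.11 V, with n = 2 electrons transferred.
At equilibrium E = 0, so the Nernst equation gives ln K = nFE°/RT = (2)(96500)(2.11)/((8.314)(298)) = 164.37.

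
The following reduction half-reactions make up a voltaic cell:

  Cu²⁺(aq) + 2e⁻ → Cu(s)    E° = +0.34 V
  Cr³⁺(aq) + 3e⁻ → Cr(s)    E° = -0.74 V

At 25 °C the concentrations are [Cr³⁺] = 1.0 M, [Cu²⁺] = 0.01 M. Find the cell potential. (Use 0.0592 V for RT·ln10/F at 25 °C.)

The Cu²⁺/Cu couple has the higher reduction potential and acts as the cathode, so E°_cell = +0.34 − (-0.74) = 1.08 V.
Balancing electrons gives n = 6; the reaction quotient is Q = [Cr³⁺]^2/[Cu²⁺]^3 = 1 × 10^6.
At 25 °C, E = E° − (0.0592/n) log Q = 1.08 − (0.0592/6)(6.000) = 1.080 − 0.059 = 1.021 V.

1.02 V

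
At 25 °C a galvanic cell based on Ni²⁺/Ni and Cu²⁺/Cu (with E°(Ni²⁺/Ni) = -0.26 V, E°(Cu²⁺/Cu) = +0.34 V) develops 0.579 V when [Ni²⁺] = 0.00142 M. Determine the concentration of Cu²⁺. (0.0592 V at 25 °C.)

2.8 × 10^-4 M

From the Nernst equation, log Q = n(E° − E)/0.0592 = 2(0.60 − 0.579)/0.0592 = 0.709, so Q = 5.12.
With Q = [Ni²⁺]/[Cu²⁺] and the known concentrations, [Cu²⁺] in the denominator gives [Cu²⁺] = 2.8 × 10^-4 M.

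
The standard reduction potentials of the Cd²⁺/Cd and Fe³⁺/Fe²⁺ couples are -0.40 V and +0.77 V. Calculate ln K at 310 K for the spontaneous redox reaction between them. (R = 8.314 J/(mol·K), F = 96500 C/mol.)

ln K = 87.6

E°_cell = +0.77 − (-0.40) = 1.17 V, with n = 2 electrons transferred.
At equilibrium E = 0, so the Nernst equation gives ln K = nFE°/RT = (2)(96500)(1.17)/((8.314)(310)) = 87.61.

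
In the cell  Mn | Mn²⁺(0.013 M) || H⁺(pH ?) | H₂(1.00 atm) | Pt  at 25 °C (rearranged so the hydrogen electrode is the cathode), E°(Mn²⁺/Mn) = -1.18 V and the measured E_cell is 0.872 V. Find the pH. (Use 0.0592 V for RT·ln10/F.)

E°_cell = 1.18 V and n = 2.
log Q = n(E° − E)/0.0592 = 2×(1.18 − 0.872)/0.0592 = 10.405.
With Q = [Mn²⁺]·P(H₂) / [H⁺]^2, solving for [H⁺] gives log[H⁺] = -6.146, so pH = 6.15.

pH = 6.15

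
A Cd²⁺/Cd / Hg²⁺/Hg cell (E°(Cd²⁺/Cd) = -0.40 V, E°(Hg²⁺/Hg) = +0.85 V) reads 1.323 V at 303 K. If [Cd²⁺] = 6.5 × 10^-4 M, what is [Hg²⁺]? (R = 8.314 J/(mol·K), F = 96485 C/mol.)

0.17 M

From the Nernst equation, ln Q = nF(E° − E)/RT = 2×96485×(1.25 − 1.323)/(8.314×303) = -5.592, so Q = 0.00373.
With Q = [Cd²⁺]/[Hg²⁺] and the known concentrations, [Hg²⁺] in the denominator gives [Hg²⁺] = 0.17 M.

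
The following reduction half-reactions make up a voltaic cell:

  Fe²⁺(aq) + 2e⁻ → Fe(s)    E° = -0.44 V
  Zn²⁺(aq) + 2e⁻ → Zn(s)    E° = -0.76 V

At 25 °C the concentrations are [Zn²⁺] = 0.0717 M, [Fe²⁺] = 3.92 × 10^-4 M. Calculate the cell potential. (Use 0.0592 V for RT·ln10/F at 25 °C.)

The Fe²⁺/Fe couple has the higher reduction potential and acts as the cathode, so E°_cell = -0.44 − (-0.76) = 0.32 V.
Balancing electrons gives n = 2; the reaction quotient is Q = [Zn²⁺]/[Fe²⁺] = 183.
At 25 °C, E = E° − (0.0592/n) log Q = 0.32 − (0.0592/2)(2.262) = 0.320 − 0.067 = 0.253 V.

0.253 V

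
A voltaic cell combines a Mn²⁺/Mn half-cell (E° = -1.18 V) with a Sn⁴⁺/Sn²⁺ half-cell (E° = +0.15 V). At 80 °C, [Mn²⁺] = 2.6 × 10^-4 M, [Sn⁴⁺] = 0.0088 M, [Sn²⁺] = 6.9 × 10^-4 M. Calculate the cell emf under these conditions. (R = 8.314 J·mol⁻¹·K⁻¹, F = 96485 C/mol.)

The Sn⁴⁺/Sn²⁺ couple has the higher reduction potential and acts as the cathode, so E°_cell = +0.15 − (-1.18) = 1.33 V.
Balancing electrons gives n = 2; the reaction quotient is Q = [Mn²⁺]·[Sn²⁺]/[Sn⁴⁺] = 2.04 × 10^-5.
E = E° − (RT/nF) ln Q = 1.33 − (8.314×353)/(2×96485) × (-10.801) = 1.330 + 0.164 = 1.494 V.

1.49 V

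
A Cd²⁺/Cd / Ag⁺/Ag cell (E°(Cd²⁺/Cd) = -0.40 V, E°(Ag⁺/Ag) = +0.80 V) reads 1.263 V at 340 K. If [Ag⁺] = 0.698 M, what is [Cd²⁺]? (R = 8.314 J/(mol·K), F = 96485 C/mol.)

From the Nernst equation, ln Q = nF(E° − E)/RT = 2×96485×(1.20 − 1.263)/(8.314×340) = -4.301, so Q = 0.0136.
With Q = [Cd²⁺]/[Ag⁺]^2 and the known concentrations, [Cd²⁺] in the numerator gives [Cd²⁺] = 0.0066 M.

0.0066 M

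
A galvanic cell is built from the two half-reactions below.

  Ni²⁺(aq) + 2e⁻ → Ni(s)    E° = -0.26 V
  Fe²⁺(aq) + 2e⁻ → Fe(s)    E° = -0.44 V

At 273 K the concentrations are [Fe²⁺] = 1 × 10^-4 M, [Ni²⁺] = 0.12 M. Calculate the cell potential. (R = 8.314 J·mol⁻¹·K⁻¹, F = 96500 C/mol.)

The Ni²⁺/Ni couple has the higher reduction potential and acts as the cathode, so E°_cell = -0.26 − (-0.44) = 0.18 V.
Balancing electrons gives n = 2; the reaction quotient is Q = [Fe²⁺]/[Ni²⁺] = 8.33 × 10^-4.
E = E° − (RT/nF) ln Q = 0.18 − (8.314×273)/(2×96500) × (-7.090) = 0.180 + 0.083 = 0.263 V.

0.263 V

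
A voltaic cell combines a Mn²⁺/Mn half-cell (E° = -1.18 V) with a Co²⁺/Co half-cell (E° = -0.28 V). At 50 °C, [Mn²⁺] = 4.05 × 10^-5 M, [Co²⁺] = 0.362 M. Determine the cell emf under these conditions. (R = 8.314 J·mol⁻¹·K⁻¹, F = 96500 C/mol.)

1.03 V

The Co²⁺/Co couple has the higher reduction potential and acts as the cathode, so E°_cell = -0.28 − (-1.18) = 0.90 V.
Balancing electrons gives n = 2; the reaction quotient is Q = [Mn²⁺]/[Co²⁺] = 1.12 × 10^-4.
E = E° − (RT/nF) ln Q = 0.90 − (8.314×323)/(2×96500) × (-9.098) = 0.900 + 0.127 = 1.027 V.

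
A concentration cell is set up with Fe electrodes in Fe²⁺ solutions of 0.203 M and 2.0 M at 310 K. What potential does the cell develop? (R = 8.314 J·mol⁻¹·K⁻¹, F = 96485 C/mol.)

0.031 V

Both half-cells are Fe²⁺/Fe, so E°_cell = 0. The concentrated side is the cathode; the cell reaction moves Fe²⁺ from high to low concentration with n = 2.
Q = [Fe²⁺]_dilute/[Fe²⁺]_conc = 0.203/2.0 = 0.101.
E = 0 − (RT/nF) ln Q = −((8.314×310)/(2×96485))(-2.288) = 0.0306 V.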